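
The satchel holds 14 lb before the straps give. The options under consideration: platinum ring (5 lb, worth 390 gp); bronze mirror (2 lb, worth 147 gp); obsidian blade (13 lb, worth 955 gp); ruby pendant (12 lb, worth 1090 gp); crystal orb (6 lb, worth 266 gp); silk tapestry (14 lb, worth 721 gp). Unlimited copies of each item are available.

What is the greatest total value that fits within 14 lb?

Ranking by ratio (value/lb): ruby pendant 90.83, platinum ring 78.00, bronze mirror 73.50.
The ratio ordering already packs tightly: bronze mirror + ruby pendant, 14 lb, 1237.
That's the maximum — no swap from here does better than 1237.

1237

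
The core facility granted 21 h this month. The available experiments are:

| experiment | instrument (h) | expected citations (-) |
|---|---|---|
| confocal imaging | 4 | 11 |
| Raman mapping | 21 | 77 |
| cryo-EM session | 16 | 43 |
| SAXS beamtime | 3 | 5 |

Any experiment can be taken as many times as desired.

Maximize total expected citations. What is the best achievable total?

Taking Raman mapping: 21 h used, 77 in expected citations.
That's the maximum — no swap from here does better than 77.

77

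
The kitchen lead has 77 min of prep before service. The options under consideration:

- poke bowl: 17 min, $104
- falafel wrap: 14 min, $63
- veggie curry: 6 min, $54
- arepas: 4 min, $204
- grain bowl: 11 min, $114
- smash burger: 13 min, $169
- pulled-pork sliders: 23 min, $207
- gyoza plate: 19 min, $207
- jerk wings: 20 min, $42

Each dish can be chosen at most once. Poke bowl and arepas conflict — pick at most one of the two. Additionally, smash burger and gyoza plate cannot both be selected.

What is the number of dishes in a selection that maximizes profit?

6

Optimal total is 849.
For example falafel wrap + veggie curry + arepas + grain bowl + pulled-pork sliders + gyoza plate achieves it, using 77 min.
Every optimal selection uses 6 dishes.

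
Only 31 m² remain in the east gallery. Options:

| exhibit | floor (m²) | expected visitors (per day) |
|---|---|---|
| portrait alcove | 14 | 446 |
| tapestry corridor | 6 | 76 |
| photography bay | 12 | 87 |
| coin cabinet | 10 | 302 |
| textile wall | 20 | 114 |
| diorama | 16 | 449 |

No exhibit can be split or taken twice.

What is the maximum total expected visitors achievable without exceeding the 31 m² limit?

895

Ranking by ratio (expected visitors/m²): portrait alcove 31.86, coin cabinet 30.20, diorama 28.06, tapestry corridor 12.67.
A density-first pass picks portrait alcove + tapestry corridor + coin cabinet — 824 at 30 m².
Replace tapestry corridor and coin cabinet with diorama: the trade gains 71 net, giving 895 at 30 m².
Runner-up portrait alcove + tapestry corridor + coin cabinet tops out at 824.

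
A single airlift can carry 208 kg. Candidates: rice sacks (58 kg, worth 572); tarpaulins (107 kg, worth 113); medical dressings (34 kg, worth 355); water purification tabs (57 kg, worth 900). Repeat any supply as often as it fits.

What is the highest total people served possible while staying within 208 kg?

3055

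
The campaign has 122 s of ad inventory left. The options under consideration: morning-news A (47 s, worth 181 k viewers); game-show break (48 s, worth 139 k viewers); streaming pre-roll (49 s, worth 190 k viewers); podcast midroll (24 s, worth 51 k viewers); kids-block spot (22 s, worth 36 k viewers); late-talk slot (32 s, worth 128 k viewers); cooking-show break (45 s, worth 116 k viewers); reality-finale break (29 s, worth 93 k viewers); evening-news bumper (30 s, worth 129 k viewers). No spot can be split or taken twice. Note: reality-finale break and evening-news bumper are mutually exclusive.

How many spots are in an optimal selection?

3

Best achievable expected reach is 447.
For example streaming pre-roll + late-talk slot + evening-news bumper achieves it, using 111 s.
Any selection reaching 447 contains exactly 3 spots.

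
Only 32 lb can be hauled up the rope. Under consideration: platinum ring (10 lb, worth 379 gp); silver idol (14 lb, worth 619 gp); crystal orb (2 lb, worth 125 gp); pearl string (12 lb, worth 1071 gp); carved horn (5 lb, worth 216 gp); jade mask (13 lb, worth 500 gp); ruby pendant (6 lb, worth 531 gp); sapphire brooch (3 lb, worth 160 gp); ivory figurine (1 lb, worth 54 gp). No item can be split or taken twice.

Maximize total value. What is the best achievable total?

2221

A density-first pass picks crystal orb + pearl string + carved horn + ruby pendant + sapphire brooch + ivory figurine — 2157 at 29 lb.
But silver idol + pearl string + ruby pendant fits in 32 lb and reaches 2221.
Runner-up platinum ring + pearl string + ruby pendant + sapphire brooch + ivory figurine tops out at 2195.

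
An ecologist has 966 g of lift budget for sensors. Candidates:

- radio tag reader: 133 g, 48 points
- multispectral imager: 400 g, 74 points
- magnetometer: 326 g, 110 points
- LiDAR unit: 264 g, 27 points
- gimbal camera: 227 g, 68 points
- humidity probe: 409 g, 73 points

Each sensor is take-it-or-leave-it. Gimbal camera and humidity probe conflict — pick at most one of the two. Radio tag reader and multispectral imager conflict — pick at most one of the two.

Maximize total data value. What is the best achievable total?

253

Ranking by ratio (data value/g): radio tag reader 0.36, magnetometer 0.34, gimbal camera 0.30, multispectral imager 0.18.
Best packing: radio tag reader + magnetometer + LiDAR unit + gimbal camera — 950 g, 253 total.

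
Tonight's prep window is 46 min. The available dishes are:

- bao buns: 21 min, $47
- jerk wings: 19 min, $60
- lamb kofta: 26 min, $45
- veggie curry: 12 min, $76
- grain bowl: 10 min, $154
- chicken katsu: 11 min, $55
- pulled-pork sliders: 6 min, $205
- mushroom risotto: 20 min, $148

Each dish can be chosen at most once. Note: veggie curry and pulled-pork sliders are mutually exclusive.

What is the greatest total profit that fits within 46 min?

507

The ratio ordering already packs tightly: grain bowl + pulled-pork sliders + mushroom risotto, 36 min, 507.
Runner-up jerk wings + grain bowl + chicken katsu + pulled-pork sliders tops out at 474.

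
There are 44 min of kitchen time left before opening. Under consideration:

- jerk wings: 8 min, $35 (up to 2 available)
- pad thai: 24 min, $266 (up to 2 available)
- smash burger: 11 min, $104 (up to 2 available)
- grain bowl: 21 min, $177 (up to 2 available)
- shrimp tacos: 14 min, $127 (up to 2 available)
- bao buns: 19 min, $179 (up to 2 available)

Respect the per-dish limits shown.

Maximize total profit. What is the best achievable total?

445

Greedy by ratio would take jerk wings + pad thai + smash burger: 43 min used, total 405.
The 19 min tied up in jerk wings and smash burger is better spent on bao buns — total rises to 445 (43 min).
Nothing else within 44 min beats 445.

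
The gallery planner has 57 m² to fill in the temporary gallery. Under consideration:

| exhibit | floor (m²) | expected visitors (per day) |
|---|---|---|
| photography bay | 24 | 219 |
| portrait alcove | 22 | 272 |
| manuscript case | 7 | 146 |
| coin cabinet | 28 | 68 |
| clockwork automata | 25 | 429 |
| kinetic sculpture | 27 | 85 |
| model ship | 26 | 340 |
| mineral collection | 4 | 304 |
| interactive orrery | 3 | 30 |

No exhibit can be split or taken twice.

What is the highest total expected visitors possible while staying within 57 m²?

Ranking by ratio (expected visitors/m²): mineral collection 76.00, manuscript case 20.86, clockwork automata 17.16, model ship 13.08.
Taking the top-ratio exhibits first gives manuscript case + clockwork automata + mineral collection + interactive orrery for 909 (39 m²).
Dropping manuscript case and interactive orrery frees 10 m²; slotting in model ship (26 m²) lifts the total to 1073 at 55 m².
Nothing else within 57 m² beats 1073.

1073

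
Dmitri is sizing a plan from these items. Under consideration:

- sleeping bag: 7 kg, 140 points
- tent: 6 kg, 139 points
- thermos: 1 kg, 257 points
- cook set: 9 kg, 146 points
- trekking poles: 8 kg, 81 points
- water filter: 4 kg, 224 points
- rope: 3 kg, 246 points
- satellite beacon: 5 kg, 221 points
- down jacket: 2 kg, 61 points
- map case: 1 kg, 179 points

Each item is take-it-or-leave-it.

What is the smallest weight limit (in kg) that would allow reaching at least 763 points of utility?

Minimise kg subject to total utility ≥ 763.
thermos + water filter + rope + map case reaches 906 using 9 kg.
Any bundle with less than 9 kg falls short of 763.

9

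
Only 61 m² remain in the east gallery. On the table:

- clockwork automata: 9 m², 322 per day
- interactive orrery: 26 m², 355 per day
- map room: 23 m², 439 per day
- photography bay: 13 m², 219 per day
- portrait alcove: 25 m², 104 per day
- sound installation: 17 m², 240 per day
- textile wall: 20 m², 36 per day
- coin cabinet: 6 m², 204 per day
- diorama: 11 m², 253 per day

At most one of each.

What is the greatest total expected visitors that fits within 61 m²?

Taking the top-ratio exhibits first gives clockwork automata + map room + coin cabinet + diorama for 1218 (49 m²).
Dropping coin cabinet frees 6 m²; slotting in sound installation (17 m²) lifts the total to 1254 at 60 m².
No other feasible combination exceeds 1254.

1254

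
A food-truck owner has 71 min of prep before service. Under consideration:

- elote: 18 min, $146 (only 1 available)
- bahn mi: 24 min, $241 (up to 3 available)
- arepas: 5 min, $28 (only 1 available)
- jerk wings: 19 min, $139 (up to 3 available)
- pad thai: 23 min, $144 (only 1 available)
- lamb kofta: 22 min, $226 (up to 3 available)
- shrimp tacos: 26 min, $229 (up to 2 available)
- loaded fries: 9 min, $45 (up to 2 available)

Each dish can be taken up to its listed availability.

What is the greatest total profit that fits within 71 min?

708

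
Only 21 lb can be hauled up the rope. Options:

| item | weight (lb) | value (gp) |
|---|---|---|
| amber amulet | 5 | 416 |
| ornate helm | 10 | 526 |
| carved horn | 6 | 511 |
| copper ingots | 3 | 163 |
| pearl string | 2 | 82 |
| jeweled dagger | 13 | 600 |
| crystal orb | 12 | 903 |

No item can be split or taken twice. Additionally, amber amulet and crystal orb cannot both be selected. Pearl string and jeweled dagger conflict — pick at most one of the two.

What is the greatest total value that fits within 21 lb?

Greedy by ratio would take amber amulet + carved horn + copper ingots + pearl string: 16 lb used, total 1172.
The 7 lb tied up in amber amulet and pearl string is better spent on crystal orb — total rises to 1577 (21 lb).
Nothing else feasible within 21 lb beats 1577.

1577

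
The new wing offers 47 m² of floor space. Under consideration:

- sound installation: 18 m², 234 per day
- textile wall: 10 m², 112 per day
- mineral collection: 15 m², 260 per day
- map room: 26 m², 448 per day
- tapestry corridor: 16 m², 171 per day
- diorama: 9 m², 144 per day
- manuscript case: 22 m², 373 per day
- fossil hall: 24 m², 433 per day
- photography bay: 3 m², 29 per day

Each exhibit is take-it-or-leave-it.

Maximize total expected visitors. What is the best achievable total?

The ratio heuristic lands on mineral collection + fossil hall + photography bay (722) but leaves 5 m² idle.
The 18 m² tied up in mineral collection and photography bay is better spent on manuscript case — total rises to 806 (46 m²).

806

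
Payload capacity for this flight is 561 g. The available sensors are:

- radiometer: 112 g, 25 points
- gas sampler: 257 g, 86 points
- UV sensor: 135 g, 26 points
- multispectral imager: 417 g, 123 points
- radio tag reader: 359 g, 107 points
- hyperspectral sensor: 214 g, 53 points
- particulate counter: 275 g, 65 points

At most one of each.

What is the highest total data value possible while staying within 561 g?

151

The ratio heuristic lands on gas sampler + hyperspectral sensor (139) but leaves 90 g idle.
Dropping hyperspectral sensor frees 214 g; slotting in particulate counter (275 g) lifts the total to 151 at 532 g.
No other feasible combination exceeds 151.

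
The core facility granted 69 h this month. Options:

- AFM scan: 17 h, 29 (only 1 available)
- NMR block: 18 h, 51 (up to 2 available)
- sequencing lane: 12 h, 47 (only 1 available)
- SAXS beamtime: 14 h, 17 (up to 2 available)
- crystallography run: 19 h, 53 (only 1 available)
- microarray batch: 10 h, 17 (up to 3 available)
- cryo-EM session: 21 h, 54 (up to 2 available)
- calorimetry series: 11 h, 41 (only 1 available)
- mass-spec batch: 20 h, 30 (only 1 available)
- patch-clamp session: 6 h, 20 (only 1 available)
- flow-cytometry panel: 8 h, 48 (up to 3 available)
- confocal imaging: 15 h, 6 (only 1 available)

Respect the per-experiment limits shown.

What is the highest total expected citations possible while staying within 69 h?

Ranking by ratio (expected citations/h): flow-cytometry panel 6.00, sequencing lane 3.92, calorimetry series 3.73, patch-clamp session 3.33.
Taking the top-ratio experiments first gives sequencing lane + microarray batch + calorimetry series + patch-clamp session + 3×flow-cytometry panel for 269 (63 h).
The 16 h tied up in microarray batch and patch-clamp session is better spent on cryo-EM session — total rises to 286 (68 h).

286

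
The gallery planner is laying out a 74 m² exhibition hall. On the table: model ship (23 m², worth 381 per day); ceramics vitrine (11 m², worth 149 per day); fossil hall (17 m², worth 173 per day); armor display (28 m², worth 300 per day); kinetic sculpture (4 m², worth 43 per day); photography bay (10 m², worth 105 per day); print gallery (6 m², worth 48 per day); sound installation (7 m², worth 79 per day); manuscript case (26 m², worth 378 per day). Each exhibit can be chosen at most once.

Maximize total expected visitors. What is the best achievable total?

A density-first pass picks model ship + ceramics vitrine + kinetic sculpture + sound installation + manuscript case — 1030 at 71 m².
The 7 m² tied up in sound installation is better spent on photography bay — total rises to 1056 (74 m²).

1056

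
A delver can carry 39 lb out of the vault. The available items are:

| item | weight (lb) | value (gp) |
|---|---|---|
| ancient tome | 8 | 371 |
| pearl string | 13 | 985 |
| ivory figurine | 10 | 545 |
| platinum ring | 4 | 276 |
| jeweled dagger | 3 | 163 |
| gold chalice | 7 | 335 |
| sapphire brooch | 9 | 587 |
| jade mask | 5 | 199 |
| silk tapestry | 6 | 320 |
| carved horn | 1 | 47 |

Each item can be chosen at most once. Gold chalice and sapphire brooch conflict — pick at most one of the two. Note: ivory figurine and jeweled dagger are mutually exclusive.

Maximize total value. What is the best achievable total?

2484

Pearl string + ivory figurine + sapphire brooch + silk tapestry + carved horn uses 39 of the 39 lb and totals 2484.
That's the maximum — no feasible swap from here does better than 2484.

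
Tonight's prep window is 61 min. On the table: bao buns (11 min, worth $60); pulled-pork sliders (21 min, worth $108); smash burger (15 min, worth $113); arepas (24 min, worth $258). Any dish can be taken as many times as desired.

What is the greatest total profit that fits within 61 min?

576

The ratio ordering already packs tightly: bao buns + 2×arepas, 59 min, 576.
The spare 2 min is too small for any remaining dish, and no exchange beats 576.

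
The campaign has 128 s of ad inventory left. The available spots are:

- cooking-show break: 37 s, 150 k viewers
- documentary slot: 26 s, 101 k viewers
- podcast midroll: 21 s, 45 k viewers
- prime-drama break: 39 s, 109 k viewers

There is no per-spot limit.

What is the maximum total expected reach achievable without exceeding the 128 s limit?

502

The ratio heuristic lands on 3×cooking-show break (450) but leaves 17 s idle.
Dropping cooking-show break frees 37 s; slotting in 2×documentary slot (52 s) lifts the total to 502 at 126 s.
That's the maximum — no swap from here does better than 502.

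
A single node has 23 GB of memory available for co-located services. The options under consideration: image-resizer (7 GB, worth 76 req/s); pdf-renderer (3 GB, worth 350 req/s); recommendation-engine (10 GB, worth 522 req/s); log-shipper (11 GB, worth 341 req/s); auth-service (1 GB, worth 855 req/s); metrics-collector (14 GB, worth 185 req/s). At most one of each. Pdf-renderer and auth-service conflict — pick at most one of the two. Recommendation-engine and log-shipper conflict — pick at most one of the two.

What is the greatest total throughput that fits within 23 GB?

Density check — auth-service 855.00, pdf-renderer 116.67, recommendation-engine 52.20, log-shipper 31.00 are the best per GB.
Taking image-resizer + recommendation-engine + auth-service: 18 GB used, 1453 in throughput.
An exhaustive check of the 64 subsets confirms 1453.

1453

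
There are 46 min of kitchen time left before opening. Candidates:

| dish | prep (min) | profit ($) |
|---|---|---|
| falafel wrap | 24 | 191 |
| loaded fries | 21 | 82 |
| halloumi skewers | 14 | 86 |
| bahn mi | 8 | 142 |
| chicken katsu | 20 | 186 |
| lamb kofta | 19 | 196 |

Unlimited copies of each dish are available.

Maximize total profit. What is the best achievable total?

710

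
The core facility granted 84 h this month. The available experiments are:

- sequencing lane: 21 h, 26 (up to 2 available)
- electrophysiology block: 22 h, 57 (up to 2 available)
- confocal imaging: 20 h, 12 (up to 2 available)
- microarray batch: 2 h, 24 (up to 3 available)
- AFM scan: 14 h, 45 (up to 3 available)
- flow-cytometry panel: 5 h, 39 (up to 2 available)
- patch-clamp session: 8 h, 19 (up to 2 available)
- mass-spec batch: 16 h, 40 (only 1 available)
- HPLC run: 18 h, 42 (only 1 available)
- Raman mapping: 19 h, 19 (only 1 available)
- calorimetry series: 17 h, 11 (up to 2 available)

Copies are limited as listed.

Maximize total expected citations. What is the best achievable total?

346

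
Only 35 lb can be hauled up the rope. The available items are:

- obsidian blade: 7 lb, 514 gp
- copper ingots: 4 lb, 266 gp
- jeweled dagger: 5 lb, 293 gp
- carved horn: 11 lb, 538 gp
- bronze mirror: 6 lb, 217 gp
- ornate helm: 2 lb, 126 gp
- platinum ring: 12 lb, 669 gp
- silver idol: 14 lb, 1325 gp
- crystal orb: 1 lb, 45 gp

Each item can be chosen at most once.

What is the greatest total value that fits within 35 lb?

2634

By value per lb: silver idol 94.64, obsidian blade 73.43, copper ingots 66.50 lead.
Filling by ratio: obsidian blade + copper ingots + jeweled dagger + ornate helm + silver idol + crystal orb for 2569, with 2 lb left unused.
Replace copper ingots and jeweled dagger and crystal orb with platinum ring: the trade gains 65 net, giving 2634 at 35 lb.
Next best is obsidian blade + copper ingots + jeweled dagger + ornate helm + silver idol + crystal orb at 2569 (33 lb) — short by 65.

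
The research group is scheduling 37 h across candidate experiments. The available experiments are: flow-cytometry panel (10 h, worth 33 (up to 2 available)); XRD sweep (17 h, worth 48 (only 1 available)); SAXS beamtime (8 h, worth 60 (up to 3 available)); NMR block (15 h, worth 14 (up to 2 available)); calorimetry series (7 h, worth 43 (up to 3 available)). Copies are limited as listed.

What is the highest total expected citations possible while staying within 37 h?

The ratio heuristic lands on 3×SAXS beamtime + calorimetry series (223) but leaves 6 h idle.
Dropping SAXS beamtime frees 8 h; slotting in 2×calorimetry series (14 h) lifts the total to 249 at 37 h.
That's the maximum — no swap from here does better than 249.

249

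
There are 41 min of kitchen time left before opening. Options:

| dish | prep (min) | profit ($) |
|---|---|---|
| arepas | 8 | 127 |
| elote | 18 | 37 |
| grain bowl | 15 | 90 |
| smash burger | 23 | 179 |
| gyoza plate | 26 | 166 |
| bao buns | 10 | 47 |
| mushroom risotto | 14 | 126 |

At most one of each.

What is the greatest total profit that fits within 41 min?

Ranking by ratio (profit/min): arepas 15.88, mushroom risotto 9.00, smash burger 7.78.
Greedy by ratio would take arepas + grain bowl + mushroom risotto: 37 min used, total 343.
Replace grain bowl and mushroom risotto with smash burger + bao buns: the trade gains 10 net, giving 353 at 41 min.
Runner-up arepas + grain bowl + mushroom risotto tops out at 343.

353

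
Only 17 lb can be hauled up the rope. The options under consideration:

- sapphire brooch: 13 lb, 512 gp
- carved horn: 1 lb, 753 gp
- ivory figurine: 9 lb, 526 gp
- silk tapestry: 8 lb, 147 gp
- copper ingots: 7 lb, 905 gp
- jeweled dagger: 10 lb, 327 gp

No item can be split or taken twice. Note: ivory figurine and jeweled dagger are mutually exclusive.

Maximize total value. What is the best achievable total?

2184

Carved horn + ivory figurine + copper ingots uses 17 of the 17 lb and totals 2184.
Next best is carved horn + silk tapestry + copper ingots at 1805 (16 lb) — short by 379.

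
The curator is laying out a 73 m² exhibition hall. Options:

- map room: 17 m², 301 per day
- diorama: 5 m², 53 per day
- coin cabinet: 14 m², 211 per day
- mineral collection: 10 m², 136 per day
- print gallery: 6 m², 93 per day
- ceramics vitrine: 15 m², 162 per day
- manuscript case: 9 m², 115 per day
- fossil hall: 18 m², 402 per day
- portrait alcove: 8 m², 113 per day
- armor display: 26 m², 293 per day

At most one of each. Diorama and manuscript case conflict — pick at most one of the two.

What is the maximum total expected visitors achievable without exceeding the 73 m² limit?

1256

Taking map room + coin cabinet + mineral collection + print gallery + fossil hall + portrait alcove: 73 m² used, 1256 in expected visitors.
Runner-up map room + coin cabinet + print gallery + manuscript case + fossil hall + portrait alcove tops out at 1235.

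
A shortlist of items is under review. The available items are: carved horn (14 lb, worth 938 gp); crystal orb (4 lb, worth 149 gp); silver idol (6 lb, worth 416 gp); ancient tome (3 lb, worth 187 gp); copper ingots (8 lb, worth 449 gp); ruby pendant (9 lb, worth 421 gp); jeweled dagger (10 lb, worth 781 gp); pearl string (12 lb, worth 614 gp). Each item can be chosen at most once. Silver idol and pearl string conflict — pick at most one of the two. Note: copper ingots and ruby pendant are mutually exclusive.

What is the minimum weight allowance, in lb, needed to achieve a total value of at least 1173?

16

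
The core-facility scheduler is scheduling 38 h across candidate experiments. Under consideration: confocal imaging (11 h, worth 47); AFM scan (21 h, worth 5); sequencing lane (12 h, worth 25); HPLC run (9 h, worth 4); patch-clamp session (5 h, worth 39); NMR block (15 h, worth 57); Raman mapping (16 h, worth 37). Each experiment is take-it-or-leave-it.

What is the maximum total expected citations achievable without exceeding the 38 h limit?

Ranking by ratio (expected citations/h): patch-clamp session 7.80, confocal imaging 4.27, NMR block 3.80.
Confocal imaging + patch-clamp session + NMR block uses 31 of the 38 h and totals 143.
Runner-up patch-clamp session + NMR block + Raman mapping tops out at 133.

143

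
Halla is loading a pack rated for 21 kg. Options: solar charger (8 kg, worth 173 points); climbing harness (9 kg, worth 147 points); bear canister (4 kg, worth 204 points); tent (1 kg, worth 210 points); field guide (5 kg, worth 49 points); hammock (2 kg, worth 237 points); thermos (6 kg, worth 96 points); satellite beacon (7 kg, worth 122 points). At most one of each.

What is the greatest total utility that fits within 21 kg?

920

Density check — tent 210.00, hammock 118.50, bear canister 51.00 are the best per kg.
Taking solar charger + bear canister + tent + hammock + thermos: 21 kg used, 920 in utility.
Next best is solar charger + bear canister + tent + field guide + hammock at 873 (20 kg) — short by 47.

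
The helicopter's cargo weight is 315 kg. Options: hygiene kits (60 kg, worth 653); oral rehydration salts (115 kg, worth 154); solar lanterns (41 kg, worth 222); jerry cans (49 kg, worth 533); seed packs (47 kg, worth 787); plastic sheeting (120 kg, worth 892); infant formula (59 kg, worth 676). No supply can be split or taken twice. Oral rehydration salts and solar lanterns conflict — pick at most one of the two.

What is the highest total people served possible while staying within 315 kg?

3008

By people served per kg: seed packs 16.74, infant formula 11.46, hygiene kits 10.88, jerry cans 10.88 lead.
Taking the top-ratio supplies first gives hygiene kits + solar lanterns + jerry cans + seed packs + infant formula for 2871 (256 kg).
Replace solar lanterns and jerry cans with plastic sheeting: the trade gains 137 net, giving 3008 at 286 kg.
Runner-up jerry cans + seed packs + plastic sheeting + infant formula tops out at 2888.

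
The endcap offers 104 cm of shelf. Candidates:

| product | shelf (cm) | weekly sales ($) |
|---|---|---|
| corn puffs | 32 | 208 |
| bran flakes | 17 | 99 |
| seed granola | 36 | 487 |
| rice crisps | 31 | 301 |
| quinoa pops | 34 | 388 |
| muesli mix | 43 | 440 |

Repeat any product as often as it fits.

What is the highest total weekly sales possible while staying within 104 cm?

1275

By weekly sales per cm: seed granola 13.53, quinoa pops 11.41, muesli mix 10.23 lead.
The ratio ordering already packs tightly: 2×seed granola + rice crisps, 103 cm, 1275.
That's the maximum — no swap from here does better than 1275.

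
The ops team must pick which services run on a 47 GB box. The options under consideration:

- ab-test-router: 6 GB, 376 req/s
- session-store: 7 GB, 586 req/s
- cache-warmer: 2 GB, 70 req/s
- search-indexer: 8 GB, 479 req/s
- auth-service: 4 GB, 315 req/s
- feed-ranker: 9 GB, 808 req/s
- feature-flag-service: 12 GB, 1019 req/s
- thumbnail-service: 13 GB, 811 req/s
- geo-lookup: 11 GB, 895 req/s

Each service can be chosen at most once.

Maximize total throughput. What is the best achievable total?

Filling by ratio: session-store + cache-warmer + auth-service + feed-ranker + feature-flag-service + geo-lookup for 3693, with 2 GB left unused.
Replace cache-warmer and auth-service with search-indexer: the trade gains 94 net, giving 3787 at 47 GB.
No other feasible combination exceeds 3787.

3787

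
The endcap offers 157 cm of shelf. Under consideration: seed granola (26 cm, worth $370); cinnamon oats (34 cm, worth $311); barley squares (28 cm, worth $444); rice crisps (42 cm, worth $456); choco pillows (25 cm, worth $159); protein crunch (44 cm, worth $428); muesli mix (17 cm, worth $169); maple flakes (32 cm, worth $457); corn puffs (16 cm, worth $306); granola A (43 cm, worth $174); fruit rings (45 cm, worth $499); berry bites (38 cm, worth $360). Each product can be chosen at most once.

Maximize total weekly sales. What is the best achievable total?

Taking the top-ratio products first gives seed granola + barley squares + maple flakes + corn puffs + fruit rings for 2076 (147 cm).
Replace fruit rings with muesli mix + berry bites: the trade gains 30 net, giving 2106 at 157 cm.
Runner-up seed granola + barley squares + maple flakes + corn puffs + fruit rings tops out at 2076.

2106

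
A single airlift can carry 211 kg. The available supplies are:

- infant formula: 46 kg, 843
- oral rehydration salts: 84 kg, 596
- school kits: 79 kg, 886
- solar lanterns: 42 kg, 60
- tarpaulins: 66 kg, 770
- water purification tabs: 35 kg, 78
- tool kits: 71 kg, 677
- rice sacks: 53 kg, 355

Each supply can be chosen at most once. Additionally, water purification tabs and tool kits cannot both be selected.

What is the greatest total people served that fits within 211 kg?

2499

By people served per kg: infant formula 18.33, tarpaulins 11.67, school kits 11.22 lead.
Taking infant formula + school kits + tarpaulins: 191 kg used, 2499 in people served.
Next best is infant formula + school kits + tool kits at 2406 (196 kg) — short by 93.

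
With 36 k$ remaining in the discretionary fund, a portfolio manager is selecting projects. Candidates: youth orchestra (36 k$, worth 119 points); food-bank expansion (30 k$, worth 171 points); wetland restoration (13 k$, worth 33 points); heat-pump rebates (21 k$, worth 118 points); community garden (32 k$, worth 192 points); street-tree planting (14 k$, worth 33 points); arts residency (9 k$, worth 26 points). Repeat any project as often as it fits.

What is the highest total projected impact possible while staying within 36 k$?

Density check — community garden 6.00, food-bank expansion 5.70, heat-pump rebates 5.62, youth orchestra 3.31 are the best per k$.
Community garden uses 32 of the 36 k$ and totals 192.

192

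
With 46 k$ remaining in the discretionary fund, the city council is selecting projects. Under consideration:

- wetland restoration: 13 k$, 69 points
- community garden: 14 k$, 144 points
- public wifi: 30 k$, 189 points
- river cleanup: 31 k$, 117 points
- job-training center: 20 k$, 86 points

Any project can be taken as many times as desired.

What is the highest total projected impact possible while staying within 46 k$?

432

By projected impact per k$: community garden 10.29, public wifi 6.30, wetland restoration 5.31 lead.
Best packing: 3×community garden — 42 k$, 432 total.
Nothing else within 46 k$ beats 432.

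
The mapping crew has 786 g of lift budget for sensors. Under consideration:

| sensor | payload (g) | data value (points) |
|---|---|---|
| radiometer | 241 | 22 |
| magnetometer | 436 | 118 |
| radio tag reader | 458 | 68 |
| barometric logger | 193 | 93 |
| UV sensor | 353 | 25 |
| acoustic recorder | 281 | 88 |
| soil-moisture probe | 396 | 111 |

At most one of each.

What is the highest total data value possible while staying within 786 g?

211

The ratio heuristic lands on radiometer + barometric logger + acoustic recorder (203) but leaves 71 g idle.
The 522 g tied up in radiometer and acoustic recorder is better spent on magnetometer — total rises to 211 (629 g).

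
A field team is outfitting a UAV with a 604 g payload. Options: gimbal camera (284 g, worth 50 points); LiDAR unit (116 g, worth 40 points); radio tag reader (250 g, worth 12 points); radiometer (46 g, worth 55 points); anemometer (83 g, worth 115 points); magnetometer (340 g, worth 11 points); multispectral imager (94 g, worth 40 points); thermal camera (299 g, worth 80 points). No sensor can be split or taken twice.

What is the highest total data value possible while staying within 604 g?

Filling by ratio: LiDAR unit + radio tag reader + radiometer + anemometer + multispectral imager for 262, with 15 g left unused.
The 344 g tied up in radio tag reader and multispectral imager is better spent on thermal camera — total rises to 290 (544 g).
Nothing else within 604 g beats 290.

290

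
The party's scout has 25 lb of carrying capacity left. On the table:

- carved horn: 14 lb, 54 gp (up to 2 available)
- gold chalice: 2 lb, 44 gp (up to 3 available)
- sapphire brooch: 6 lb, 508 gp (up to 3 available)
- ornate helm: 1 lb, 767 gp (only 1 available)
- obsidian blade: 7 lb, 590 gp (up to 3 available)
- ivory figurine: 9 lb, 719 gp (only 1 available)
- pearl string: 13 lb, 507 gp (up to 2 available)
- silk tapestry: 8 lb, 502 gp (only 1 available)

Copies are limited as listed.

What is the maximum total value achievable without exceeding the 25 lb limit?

2666

Density check — ornate helm 767.00, sapphire brooch 84.67, obsidian blade 84.29 are the best per lb.
Taking the top-ratio items first gives 3×gold chalice + 3×sapphire brooch + ornate helm for 2423 (25 lb).
Replace 3×gold chalice and 3×sapphire brooch with 2×obsidian blade + ivory figurine: the trade gains 243 net, giving 2666 at 24 lb.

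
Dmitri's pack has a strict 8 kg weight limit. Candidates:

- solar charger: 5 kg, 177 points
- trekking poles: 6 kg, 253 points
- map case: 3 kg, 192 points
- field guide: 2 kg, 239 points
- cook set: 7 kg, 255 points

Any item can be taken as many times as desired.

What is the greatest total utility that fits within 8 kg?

956

Ranking by ratio (utility/kg): field guide 119.50, map case 64.00, trekking poles 42.17.
Best packing: 4×field guide — 8 kg, 956 total.
Every other selection either busts 8 kg or fails to beat 956.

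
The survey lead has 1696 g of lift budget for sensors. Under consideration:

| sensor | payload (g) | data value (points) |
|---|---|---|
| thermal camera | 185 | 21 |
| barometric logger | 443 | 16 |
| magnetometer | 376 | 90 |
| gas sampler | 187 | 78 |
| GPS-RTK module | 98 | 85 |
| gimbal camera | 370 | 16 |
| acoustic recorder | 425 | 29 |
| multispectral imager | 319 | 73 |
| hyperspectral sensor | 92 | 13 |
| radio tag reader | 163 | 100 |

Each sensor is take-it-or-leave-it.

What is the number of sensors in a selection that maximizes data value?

Optimal total is 468.
For example magnetometer + gas sampler + GPS-RTK module + acoustic recorder + multispectral imager + hyperspectral sensor + radio tag reader achieves it, using 1660 g.
Any selection reaching 468 contains exactly 7 sensors.

7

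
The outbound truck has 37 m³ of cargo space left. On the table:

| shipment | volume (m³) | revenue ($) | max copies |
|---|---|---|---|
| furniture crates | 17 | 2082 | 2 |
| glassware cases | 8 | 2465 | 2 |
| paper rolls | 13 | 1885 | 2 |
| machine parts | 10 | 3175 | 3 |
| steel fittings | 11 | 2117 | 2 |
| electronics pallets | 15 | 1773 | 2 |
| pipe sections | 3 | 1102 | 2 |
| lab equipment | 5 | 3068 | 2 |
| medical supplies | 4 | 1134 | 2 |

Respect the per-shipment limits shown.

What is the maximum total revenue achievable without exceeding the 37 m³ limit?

14722

The ratio heuristic lands on 2×machine parts + 2×pipe sections + 2×lab equipment (14690) but leaves 1 m³ idle.
Replace pipe sections with medical supplies: the trade gains 32 net, giving 14722 at 37 m³.
Nothing else within 37 m³ beats 14722.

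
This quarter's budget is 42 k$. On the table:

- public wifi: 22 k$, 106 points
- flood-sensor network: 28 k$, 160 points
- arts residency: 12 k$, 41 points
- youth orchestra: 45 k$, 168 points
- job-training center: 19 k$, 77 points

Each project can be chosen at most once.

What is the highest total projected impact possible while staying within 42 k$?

Ranking by ratio (projected impact/k$): flood-sensor network 5.71, public wifi 4.82, job-training center 4.05, youth orchestra 3.73.
Flood-sensor network + arts residency uses 40 of the 42 k$ and totals 201.

201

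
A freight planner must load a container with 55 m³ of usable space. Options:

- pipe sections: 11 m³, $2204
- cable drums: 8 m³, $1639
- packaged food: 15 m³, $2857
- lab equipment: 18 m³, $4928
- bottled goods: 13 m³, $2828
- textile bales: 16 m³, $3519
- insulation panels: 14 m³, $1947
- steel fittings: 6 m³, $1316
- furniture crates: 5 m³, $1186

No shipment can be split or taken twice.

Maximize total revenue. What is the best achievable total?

A density-first pass picks cable drums + lab equipment + textile bales + steel fittings + furniture crates — 12588 at 53 m³.
The 11 m³ tied up in steel fittings and furniture crates is better spent on bottled goods — total rises to 12914 (55 m³).
The closest alternative, pipe sections + cable drums + lab equipment + bottled goods + furniture crates, reaches only 12785.

12914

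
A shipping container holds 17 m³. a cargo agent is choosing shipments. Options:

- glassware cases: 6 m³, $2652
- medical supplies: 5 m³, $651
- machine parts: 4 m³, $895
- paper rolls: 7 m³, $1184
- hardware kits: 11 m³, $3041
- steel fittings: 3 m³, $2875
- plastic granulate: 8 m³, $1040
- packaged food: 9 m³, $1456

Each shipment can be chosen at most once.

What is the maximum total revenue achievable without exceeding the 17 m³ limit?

By revenue per m³: steel fittings 958.33, glassware cases 442.00, hardware kits 276.45, machine parts 223.75 lead.
A density-first pass picks glassware cases + machine parts + steel fittings — 6422 at 13 m³.
Replace machine parts with paper rolls: the trade gains 289 net, giving 6711 at 16 m³.

6711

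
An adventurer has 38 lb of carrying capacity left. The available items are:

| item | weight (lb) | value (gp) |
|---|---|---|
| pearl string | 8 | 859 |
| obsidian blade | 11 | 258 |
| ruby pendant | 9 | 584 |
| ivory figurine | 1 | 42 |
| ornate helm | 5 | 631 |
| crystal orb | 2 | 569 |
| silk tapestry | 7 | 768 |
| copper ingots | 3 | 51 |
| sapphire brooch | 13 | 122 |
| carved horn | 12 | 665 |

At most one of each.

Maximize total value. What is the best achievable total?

3585

Greedy by ratio would take pearl string + ruby pendant + ivory figurine + ornate helm + crystal orb + silk tapestry + copper ingots: 35 lb used, total 3504.
The 9 lb tied up in ruby pendant is better spent on carved horn — total rises to 3585 (38 lb).
Runner-up pearl string + ornate helm + crystal orb + silk tapestry + copper ingots + carved horn tops out at 3543.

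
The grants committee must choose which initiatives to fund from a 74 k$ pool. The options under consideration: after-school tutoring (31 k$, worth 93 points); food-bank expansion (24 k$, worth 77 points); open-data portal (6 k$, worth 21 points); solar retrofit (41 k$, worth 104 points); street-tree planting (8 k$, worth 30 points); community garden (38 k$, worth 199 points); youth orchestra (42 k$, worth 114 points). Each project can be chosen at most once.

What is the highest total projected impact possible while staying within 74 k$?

306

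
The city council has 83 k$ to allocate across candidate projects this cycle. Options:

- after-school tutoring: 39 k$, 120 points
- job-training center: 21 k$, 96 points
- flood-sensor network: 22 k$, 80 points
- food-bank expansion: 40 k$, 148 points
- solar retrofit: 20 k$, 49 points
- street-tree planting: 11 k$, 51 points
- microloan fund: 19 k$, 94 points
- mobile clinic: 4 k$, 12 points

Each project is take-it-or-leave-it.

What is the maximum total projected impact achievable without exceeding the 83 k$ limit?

Density check — microloan fund 4.95, street-tree planting 4.64, job-training center 4.57, food-bank expansion 3.70 are the best per k$.
The ratio heuristic lands on job-training center + flood-sensor network + street-tree planting + microloan fund + mobile clinic (333) but leaves 6 k$ idle.
The 37 k$ tied up in flood-sensor network and street-tree planting and mobile clinic is better spent on food-bank expansion — total rises to 338 (80 k$).

338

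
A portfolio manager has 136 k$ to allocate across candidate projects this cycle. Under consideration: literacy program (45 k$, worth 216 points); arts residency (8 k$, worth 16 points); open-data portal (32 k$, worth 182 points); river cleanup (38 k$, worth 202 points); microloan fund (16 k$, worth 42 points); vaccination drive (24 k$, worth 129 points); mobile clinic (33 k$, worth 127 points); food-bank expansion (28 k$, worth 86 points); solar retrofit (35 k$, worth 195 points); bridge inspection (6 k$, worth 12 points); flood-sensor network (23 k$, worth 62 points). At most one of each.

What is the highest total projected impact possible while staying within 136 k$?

722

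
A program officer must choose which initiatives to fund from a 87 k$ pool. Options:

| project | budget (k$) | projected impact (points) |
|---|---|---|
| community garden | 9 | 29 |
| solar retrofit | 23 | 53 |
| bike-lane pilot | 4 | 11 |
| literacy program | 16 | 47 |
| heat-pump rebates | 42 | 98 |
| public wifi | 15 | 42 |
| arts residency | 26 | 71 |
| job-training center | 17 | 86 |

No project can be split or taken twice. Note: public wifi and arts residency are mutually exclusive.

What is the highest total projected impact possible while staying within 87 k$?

Ranking by ratio (projected impact/k$): job-training center 5.06, community garden 3.22, literacy program 2.94.
Taking community garden + solar retrofit + bike-lane pilot + literacy program + public wifi + job-training center: 84 k$ used, 268 in projected impact.

268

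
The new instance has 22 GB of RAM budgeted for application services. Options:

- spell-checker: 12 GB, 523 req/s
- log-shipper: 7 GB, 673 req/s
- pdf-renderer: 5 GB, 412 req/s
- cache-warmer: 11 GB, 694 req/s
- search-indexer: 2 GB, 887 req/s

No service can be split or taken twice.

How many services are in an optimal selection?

3

Best achievable throughput is 2254.
One optimal bundle: log-shipper + cache-warmer + search-indexer (20 GB).
Any selection reaching 2254 contains exactly 3 services.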